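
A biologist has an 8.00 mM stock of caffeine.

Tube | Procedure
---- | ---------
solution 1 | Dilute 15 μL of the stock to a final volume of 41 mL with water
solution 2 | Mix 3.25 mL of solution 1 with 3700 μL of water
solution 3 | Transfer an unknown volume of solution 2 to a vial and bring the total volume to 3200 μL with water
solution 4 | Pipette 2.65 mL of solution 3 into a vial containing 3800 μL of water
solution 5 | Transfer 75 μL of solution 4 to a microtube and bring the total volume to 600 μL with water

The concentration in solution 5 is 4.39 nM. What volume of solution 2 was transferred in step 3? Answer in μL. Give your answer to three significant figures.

200 μL

Step 1: 15 μL brought to 41 mL → factor 41000/15 = 2733.3
Step 2: 3.25 mL + 3700 μL = 6.95 mL total → factor 6.95/3.25 = 2.1385
Step 3: v brought to 3200 μL → factor = 3200 μL/v
Step 4: 2.65 mL + 3800 μL = 6.45 mL total → factor 6.45/2.65 = 2.434
Step 5: 75 μL brought to 600 μL → factor 600/75 = 8
Product of known-step factors = 1.1381 × 10^5
Overall factor = 8.00 mM / (4.39 nM) = 1.8223 × 10^6
Step-3 factor = 1.8223 × 10^6 / 1.1381 × 10^5 = 16.011
v = 3200 μL / 16.011 = 200 μL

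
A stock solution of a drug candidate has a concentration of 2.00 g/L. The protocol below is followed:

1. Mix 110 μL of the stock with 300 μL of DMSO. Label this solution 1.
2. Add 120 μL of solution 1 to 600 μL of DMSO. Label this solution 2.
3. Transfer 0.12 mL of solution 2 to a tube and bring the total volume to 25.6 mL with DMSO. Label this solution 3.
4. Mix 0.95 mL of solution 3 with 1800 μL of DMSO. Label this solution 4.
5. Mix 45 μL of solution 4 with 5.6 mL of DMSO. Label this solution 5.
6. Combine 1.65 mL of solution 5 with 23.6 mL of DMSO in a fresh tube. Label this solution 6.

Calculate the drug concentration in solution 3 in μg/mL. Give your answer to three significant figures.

Step 1: 110 μL + 300 μL = 410 μL total → factor 410/110 = 3.7273
Step 2: 120 μL + 600 μL = 720 μL total → factor 720/120 = 6
Step 3: 0.12 mL brought to 25.6 mL → factor 25.6/0.12 = 213.33
Dilution factor through solution 3 = 3.7273 × 6 × 213.33 = 4770.9
[solution 3] = 2.00 g/L / 4770.9 = 0.0004192 g/L = 0.419 μg/mL

0.419 μg/mL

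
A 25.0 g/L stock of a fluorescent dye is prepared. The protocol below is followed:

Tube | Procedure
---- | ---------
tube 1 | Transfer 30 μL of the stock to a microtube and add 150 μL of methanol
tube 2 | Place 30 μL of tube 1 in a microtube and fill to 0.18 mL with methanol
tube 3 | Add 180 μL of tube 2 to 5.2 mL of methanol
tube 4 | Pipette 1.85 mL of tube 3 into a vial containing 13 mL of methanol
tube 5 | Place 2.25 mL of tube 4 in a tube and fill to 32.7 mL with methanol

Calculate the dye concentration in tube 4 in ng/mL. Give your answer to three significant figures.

2.89 × 10^3 ng/mL

Step 1: 30 μL + 150 μL = 180 μL total → factor 180/30 = 6
Step 2: 30 μL brought to 0.18 mL → factor 180/30 = 6
Step 3: 180 μL + 5.2 mL = 5380 μL total → factor 5380/180 = 29.889
Step 4: 1.85 mL + 13 mL = 14.85 mL total → factor 14.85/1.85 = 8.027
Dilution factor through tube 4 = 6 × 6 × 29.889 × 8.027 = 8637.1
[tube 4] = 25.0 g/L / 8637.1 = 0.002894 g/L = 2.89 × 10^3 ng/mL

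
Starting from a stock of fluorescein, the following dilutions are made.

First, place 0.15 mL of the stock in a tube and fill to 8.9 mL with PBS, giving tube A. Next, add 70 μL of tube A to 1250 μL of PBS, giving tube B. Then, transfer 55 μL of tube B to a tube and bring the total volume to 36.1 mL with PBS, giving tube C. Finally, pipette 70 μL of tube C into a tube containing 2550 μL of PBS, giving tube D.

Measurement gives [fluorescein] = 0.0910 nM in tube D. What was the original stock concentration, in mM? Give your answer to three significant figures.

2.50 mM

Step 1: 0.15 mL brought to 8.9 mL → factor 8.9/0.15 = 59.333
Step 2: 70 μL + 1250 μL = 1320 μL total → factor 1320/70 = 18.857
Step 3: 55 μL brought to 36.1 mL → factor 36100/55 = 656.36
Step 4: 70 μL + 2550 μL = 2620 μL total → factor 2620/70 = 37.429
Overall dilution factor = 59.333 × 18.857 × 656.36 × 37.429 = 2.7487 × 10^7
Stock = 0.0910 nM × 2.7487 × 10^7 = 2.501 × 10^6 nM = 2.50 mM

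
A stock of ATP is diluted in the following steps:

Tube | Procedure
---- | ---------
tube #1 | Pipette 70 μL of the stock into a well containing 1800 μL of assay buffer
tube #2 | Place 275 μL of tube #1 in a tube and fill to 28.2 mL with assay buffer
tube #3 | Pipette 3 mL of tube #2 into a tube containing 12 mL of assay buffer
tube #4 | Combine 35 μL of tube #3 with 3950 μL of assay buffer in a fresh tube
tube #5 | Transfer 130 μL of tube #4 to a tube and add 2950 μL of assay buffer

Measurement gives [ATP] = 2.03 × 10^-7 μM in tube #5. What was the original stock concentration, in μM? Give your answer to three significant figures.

Step 1: 70 μL + 1800 μL = 1870 μL total → factor 1870/70 = 26.714
Step 2: 275 μL brought to 28.2 mL → factor 28200/275 = 102.55
Step 3: 3 mL + 12 mL = 15 mL total → factor 15/3 = 5
Step 4: 35 μL + 3950 μL = 3985 μL total → factor 3985/35 = 113.86
Step 5: 130 μL + 2950 μL = 3080 μL total → factor 3080/130 = 23.692
Overall dilution factor = 26.714 × 102.55 × 5 × 113.86 × 23.692 = 3.6949 × 10^7
Stock = 2.03 × 10^-7 μM × 3.6949 × 10^7 = 7.50 μM

7.50 μM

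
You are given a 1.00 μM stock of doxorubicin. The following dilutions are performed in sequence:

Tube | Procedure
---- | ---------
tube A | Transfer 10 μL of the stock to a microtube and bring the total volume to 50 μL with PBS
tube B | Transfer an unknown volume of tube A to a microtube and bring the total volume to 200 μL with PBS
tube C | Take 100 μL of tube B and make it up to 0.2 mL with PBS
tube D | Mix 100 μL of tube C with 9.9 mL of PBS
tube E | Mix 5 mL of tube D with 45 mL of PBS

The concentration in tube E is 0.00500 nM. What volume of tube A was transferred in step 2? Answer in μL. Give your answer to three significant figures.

Step 1: 10 μL brought to 50 μL → factor 50/10 = 5
Step 2: v brought to 200 μL → factor = 200 μL/v
Step 3: 100 μL brought to 0.2 mL → factor 200/100 = 2
Step 4: 100 μL + 9.9 mL = 10000 μL total → factor 10000/100 = 100
Step 5: 5 mL + 45 mL = 50 mL total → factor 50/5 = 10
Product of known-step factors = 10000
Overall factor = 1.00 μM / (0.00500 nM) = 2 × 10^5
Step-2 factor = 2 × 10^5 / 10000 = 20
v = 200 μL / 20 = 10.0 μL

10.0 μL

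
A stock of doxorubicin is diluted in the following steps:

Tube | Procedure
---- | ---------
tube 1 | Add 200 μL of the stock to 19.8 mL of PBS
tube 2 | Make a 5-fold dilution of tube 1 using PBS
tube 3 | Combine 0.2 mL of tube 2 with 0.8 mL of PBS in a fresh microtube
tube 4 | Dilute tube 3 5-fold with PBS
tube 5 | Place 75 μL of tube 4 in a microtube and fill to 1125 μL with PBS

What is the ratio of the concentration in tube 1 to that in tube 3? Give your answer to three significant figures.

Step 1: 200 μL + 19.8 mL = 20000 μL total → factor 20000/200 = 100
Step 2: 5-fold → factor 5
Step 3: 0.2 mL + 0.8 mL = 1 mL total → factor 1/0.2 = 5
Dilution factor to tube 1 = 100; to tube 3 = 2500
[tube 1]/[tube 3] = (factor to tube 3)/(factor to tube 1) = 2500/100 = 25.0

25.0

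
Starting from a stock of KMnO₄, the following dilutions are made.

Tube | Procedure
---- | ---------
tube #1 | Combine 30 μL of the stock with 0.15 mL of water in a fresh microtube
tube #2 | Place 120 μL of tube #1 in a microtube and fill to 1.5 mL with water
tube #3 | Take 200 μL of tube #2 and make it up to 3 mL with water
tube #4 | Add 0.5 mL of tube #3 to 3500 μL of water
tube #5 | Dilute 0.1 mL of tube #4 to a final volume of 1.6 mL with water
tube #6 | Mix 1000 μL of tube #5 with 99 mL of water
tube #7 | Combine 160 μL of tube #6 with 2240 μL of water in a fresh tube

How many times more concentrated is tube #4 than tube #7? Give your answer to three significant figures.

Step 1: 30 μL + 0.15 mL = 180 μL total → factor 180/30 = 6
Step 2: 120 μL brought to 1.5 mL → factor 1500/120 = 12.5
Step 3: 200 μL brought to 3 mL → factor 3000/200 = 15
Step 4: 0.5 mL + 3500 μL = 4 mL total → factor 4/0.5 = 8
Step 5: 0.1 mL brought to 1.6 mL → factor 1.6/0.1 = 16
Step 6: 1000 μL + 99 mL = 1 × 10^5 μL total → factor 1 × 10^5/1000 = 100
Step 7: 160 μL + 2240 μL = 2400 μL total → factor 2400/160 = 15
Dilution factor to tube #4 = 9000; to tube #7 = 2.16 × 10^8
[tube #4]/[tube #7] = (factor to tube #7)/(factor to tube #4) = 2.16 × 10^8/9000 = 2.40 × 10^4

2.40 × 10^4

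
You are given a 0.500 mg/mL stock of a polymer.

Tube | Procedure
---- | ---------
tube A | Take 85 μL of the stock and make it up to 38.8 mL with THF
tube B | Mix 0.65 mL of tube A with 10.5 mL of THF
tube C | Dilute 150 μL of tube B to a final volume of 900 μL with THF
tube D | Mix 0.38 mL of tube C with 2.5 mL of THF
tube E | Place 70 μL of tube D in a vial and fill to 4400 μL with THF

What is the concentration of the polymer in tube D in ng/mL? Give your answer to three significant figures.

Step 1: 85 μL brought to 38.8 mL → factor 38800/85 = 456.47
Step 2: 0.65 mL + 10.5 mL = 11.15 mL total → factor 11.15/0.65 = 17.154
Step 3: 150 μL brought to 900 μL → factor 900/150 = 6
Step 4: 0.38 mL + 2.5 mL = 2.88 mL total → factor 2.88/0.38 = 7.5789
Dilution factor through tube D = 456.47 × 17.154 × 6 × 7.5789 = 3.5607 × 10^5
[tube D] = 0.500 mg/mL / 3.5607 × 10^5 = 1.404 × 10^-6 mg/mL = 1.40 ng/mL

1.40 ng/mL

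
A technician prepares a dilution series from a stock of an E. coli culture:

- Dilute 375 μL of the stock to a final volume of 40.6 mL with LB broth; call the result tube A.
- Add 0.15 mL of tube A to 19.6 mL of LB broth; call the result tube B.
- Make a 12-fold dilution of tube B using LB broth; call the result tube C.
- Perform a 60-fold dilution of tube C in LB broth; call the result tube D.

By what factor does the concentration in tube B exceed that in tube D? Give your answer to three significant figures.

720

Step 1: 375 μL brought to 40.6 mL → factor 40600/375 = 108.27
Step 2: 0.15 mL + 19.6 mL = 19.75 mL total → factor 19.75/0.15 = 131.67
Step 3: 12-fold → factor 12
Step 4: 60-fold → factor 60
Dilution factor to tube B = 14255; to tube D = 1.0264 × 10^7
[tube B]/[tube D] = (factor to tube D)/(factor to tube B) = 1.0264 × 10^7/14255 = 720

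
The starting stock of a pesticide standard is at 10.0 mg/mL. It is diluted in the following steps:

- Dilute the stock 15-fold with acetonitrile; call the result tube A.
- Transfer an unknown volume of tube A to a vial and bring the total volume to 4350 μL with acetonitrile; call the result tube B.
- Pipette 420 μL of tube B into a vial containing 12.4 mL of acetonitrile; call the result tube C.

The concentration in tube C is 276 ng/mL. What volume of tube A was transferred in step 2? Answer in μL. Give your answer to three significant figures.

55.0 μL

Step 1: 15-fold → factor 15
Step 2: v brought to 4350 μL → factor = 4350 μL/v
Step 3: 420 μL + 12.4 mL = 12820 μL total → factor 12820/420 = 30.524
Product of known-step factors = 457.86
Overall factor = 10.0 mg/mL / (276 ng/mL) = 36232
Step-2 factor = 36232 / 457.86 = 79.134
v = 4350 μL / 79.134 = 55.0 μL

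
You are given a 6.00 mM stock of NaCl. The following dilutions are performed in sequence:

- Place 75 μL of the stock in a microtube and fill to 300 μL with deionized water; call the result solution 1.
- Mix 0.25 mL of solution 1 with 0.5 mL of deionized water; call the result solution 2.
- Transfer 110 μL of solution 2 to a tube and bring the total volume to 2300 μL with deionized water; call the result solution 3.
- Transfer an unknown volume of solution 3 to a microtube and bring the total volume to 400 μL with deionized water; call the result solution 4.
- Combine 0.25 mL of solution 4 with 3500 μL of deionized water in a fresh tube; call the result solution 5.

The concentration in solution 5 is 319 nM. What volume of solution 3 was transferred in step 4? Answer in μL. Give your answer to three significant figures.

Step 1: 75 μL brought to 300 μL → factor 300/75 = 4
Step 2: 0.25 mL + 0.5 mL = 0.75 mL total → factor 0.75/0.25 = 3
Step 3: 110 μL brought to 2300 μL → factor 2300/110 = 20.909
Step 4: v brought to 400 μL → factor = 400 μL/v
Step 5: 0.25 mL + 3500 μL = 3.75 mL total → factor 3.75/0.25 = 15
Product of known-step factors = 3763.6
Overall factor = 6.00 mM / (319 nM) = 18809
Step-4 factor = 18809 / 3763.6 = 4.9975
v = 400 μL / 4.9975 = 80.0 μL

80.0 μL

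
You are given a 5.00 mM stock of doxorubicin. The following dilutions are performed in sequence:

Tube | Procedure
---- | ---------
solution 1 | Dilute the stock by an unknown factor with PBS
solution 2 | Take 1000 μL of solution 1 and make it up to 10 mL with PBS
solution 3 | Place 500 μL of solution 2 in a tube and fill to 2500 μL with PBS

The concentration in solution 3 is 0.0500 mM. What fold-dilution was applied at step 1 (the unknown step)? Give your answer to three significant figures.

2.00-fold

Step 1: unknown factor x
Step 2: 1000 μL brought to 10 mL → factor 10000/1000 = 10
Step 3: 500 μL brought to 2500 μL → factor 2500/500 = 5
Product of known-step factors = 50
Overall factor = 5.00 mM / (0.0500 mM) = 100
x = 100 / 50 = 2.00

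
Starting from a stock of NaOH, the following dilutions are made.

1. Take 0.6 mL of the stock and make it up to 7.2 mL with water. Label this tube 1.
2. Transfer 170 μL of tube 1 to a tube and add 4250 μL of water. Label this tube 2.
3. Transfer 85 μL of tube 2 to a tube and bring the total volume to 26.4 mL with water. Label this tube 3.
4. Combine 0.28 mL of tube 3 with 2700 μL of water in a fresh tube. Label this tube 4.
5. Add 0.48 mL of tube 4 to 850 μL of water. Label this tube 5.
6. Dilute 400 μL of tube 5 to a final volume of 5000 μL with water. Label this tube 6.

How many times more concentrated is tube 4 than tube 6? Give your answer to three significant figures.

34.6

Step 1: 0.6 mL brought to 7.2 mL → factor 7.2/0.6 = 12
Step 2: 170 μL + 4250 μL = 4420 μL total → factor 4420/170 = 26
Step 3: 85 μL brought to 26.4 mL → factor 26400/85 = 310.59
Step 4: 0.28 mL + 2700 μL = 2.98 mL total → factor 2.98/0.28 = 10.643
Step 5: 0.48 mL + 850 μL = 1.33 mL total → factor 1.33/0.48 = 2.7708
Step 6: 400 μL brought to 5000 μL → factor 5000/400 = 12.5
Dilution factor to tube 4 = 1.0313 × 10^6; to tube 6 = 3.5721 × 10^7
[tube 4]/[tube 6] = (factor to tube 6)/(factor to tube 4) = 3.5721 × 10^7/1.0313 × 10^6 = 34.6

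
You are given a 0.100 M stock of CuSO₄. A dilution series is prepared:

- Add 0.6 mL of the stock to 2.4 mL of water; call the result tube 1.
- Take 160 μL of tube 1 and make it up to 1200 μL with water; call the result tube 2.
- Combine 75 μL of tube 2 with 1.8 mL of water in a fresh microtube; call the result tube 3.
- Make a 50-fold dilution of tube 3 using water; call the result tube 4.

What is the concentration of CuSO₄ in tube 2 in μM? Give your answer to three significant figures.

Step 1: 0.6 mL + 2.4 mL = 3 mL total → factor 3/0.6 = 5
Step 2: 160 μL brought to 1200 μL → factor 1200/160 = 7.5
Dilution factor through tube 2 = 5 × 7.5 = 37.5
[tube 2] = 0.100 M / 37.5 = 0.002667 M = 2.67 × 10^3 μM

2.67 × 10^3 μM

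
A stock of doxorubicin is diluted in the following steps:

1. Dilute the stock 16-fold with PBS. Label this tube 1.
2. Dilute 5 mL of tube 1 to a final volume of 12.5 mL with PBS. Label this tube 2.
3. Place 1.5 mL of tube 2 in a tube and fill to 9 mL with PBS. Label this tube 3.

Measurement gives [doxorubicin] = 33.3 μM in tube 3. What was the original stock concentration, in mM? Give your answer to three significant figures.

Step 1: 16-fold → factor 16
Step 2: 5 mL brought to 12.5 mL → factor 12.5/5 = 2.5
Step 3: 1.5 mL brought to 9 mL → factor 9/1.5 = 6
Overall dilution factor = 16 × 2.5 × 6 = 240
Stock = 33.3 μM × 240 = 7992 μM = 7.99 mM

7.99 mM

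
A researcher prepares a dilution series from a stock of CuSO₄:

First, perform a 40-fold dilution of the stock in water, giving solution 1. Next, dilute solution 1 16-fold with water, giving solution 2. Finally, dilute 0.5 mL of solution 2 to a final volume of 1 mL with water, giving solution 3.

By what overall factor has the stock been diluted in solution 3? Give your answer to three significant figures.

1.28 × 10^3

Step 1: 40-fold → factor 40
Step 2: 16-fold → factor 16
Step 3: 0.5 mL brought to 1 mL → factor 1/0.5 = 2
Overall dilution factor = 40 × 16 × 2 = 1280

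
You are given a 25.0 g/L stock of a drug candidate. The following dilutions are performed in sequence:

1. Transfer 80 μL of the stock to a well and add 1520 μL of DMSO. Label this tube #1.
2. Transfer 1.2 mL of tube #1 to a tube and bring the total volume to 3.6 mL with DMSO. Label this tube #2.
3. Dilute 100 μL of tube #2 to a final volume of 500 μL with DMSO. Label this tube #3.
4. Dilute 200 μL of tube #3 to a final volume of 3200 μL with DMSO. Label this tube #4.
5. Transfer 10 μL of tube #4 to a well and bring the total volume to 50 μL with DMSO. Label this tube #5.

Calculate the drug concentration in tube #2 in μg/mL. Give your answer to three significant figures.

Step 1: 80 μL + 1520 μL = 1600 μL total → factor 1600/80 = 20
Step 2: 1.2 mL brought to 3.6 mL → factor 3.6/1.2 = 3
Dilution factor through tube #2 = 20 × 3 = 60
[tube #2] = 25.0 g/L / 60 = 0.4167 g/L = 417 μg/mL

417 μg/mL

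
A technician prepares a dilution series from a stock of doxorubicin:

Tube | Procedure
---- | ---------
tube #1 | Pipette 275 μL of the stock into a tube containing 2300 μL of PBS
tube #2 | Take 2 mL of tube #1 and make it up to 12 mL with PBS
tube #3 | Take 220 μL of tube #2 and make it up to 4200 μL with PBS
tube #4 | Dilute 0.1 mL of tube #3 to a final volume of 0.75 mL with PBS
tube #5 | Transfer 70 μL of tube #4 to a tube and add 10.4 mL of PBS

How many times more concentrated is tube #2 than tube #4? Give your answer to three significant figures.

Step 1: 275 μL + 2300 μL = 2575 μL total → factor 2575/275 = 9.3636
Step 2: 2 mL brought to 12 mL → factor 12/2 = 6
Step 3: 220 μL brought to 4200 μL → factor 4200/220 = 19.091
Step 4: 0.1 mL brought to 0.75 mL → factor 0.75/0.1 = 7.5
Dilution factor to tube #2 = 56.182; to tube #4 = 8044.2
[tube #2]/[tube #4] = (factor to tube #4)/(factor to tube #2) = 8044.2/56.182 = 143

143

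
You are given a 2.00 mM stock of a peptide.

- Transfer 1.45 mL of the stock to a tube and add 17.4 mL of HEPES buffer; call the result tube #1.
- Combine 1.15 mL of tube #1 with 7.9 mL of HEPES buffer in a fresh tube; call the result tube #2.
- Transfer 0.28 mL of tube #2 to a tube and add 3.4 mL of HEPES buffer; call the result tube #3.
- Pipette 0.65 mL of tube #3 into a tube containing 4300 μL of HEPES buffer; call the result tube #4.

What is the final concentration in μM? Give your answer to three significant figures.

0.195 μM

Step 1: 1.45 mL + 17.4 mL = 18.85 mL total → factor 18.85/1.45 = 13
Step 2: 1.15 mL + 7.9 mL = 9.05 mL total → factor 9.05/1.15 = 7.8696
Step 3: 0.28 mL + 3.4 mL = 3.68 mL total → factor 3.68/0.28 = 13.143
Step 4: 0.65 mL + 4300 μL = 4.95 mL total → factor 4.95/0.65 = 7.6154
Overall dilution factor = 13 × 7.8696 × 13.143 × 7.6154 = 10239
Final = 2.00 mM / 10239 = 0.0001953 mM = 0.195 μM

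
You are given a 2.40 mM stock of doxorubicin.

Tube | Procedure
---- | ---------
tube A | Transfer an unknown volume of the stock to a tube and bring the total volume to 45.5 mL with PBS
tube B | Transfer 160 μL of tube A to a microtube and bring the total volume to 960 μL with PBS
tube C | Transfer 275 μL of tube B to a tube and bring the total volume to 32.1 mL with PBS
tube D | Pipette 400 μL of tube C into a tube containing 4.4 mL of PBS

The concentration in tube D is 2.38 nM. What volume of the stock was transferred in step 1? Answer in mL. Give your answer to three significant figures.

0.379 mL

Step 1: v brought to 45.5 mL → factor = 45.5 mL/v
Step 2: 160 μL brought to 960 μL → factor 960/160 = 6
Step 3: 275 μL brought to 32.1 mL → factor 32100/275 = 116.73
Step 4: 400 μL + 4.4 mL = 4800 μL total → factor 4800/400 = 12
Product of known-step factors = 8404.4
Overall factor = 2.40 mM / (2.38 nM) = 1.0084 × 10^6
Step-1 factor = 1.0084 × 10^6 / 8404.4 = 119.99
v = 45.5 mL / 119.99 = 0.379 mL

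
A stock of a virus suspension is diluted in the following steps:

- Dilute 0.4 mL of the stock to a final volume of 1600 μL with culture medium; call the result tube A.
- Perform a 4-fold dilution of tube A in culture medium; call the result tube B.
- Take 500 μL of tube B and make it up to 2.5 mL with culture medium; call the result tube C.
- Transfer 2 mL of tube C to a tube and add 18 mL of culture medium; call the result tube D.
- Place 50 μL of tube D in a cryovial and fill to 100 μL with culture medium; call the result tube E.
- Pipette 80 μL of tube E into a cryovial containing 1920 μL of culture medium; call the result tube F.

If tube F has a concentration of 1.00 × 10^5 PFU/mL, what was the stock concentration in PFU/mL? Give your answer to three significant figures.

Step 1: 0.4 mL brought to 1600 μL → factor 1.6/0.4 = 4
Step 2: 4-fold → factor 4
Step 3: 500 μL brought to 2.5 mL → factor 2500/500 = 5
Step 4: 2 mL + 18 mL = 20 mL total → factor 20/2 = 10
Step 5: 50 μL brought to 100 μL → factor 100/50 = 2
Step 6: 80 μL + 1920 μL = 2000 μL total → factor 2000/80 = 25
Overall dilution factor = 4 × 4 × 5 × 10 × 2 × 25 = 40000
Stock = 1.00 × 10^5 PFU/mL × 40000 = 4.00 × 10^9 PFU/mL

4.00 × 10^9 PFU/mL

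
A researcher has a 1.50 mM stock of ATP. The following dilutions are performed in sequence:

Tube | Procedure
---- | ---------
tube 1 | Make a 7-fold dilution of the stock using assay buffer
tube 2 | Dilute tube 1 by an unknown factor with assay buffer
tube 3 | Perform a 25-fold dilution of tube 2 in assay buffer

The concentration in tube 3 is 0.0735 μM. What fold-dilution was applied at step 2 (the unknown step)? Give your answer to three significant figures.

Step 1: 7-fold → factor 7
Step 2: unknown factor x
Step 3: 25-fold → factor 25
Product of known-step factors = 175
Overall factor = 1.50 mM / (0.0735 μM) = 20408
x = 20408 / 175 = 117

117-fold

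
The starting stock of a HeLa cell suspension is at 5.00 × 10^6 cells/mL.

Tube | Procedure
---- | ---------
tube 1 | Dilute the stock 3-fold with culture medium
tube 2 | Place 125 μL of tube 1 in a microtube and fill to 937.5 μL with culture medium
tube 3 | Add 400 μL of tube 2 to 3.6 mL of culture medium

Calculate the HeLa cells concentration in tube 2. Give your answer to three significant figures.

2.22 × 10^5 cells/mL

Step 1: 3-fold → factor 3
Step 2: 125 μL brought to 937.5 μL → factor 937.5/125 = 7.5
Dilution factor through tube 2 = 3 × 7.5 = 22.5
[tube 2] = 5.00 × 10^6 cells/mL / 22.5 = 2.22 × 10^5 cells/mL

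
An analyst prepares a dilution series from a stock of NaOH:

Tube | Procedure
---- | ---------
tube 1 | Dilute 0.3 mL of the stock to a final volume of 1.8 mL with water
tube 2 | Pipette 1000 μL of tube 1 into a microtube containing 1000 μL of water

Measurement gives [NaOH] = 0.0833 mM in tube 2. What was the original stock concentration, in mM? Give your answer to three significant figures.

Step 1: 0.3 mL brought to 1.8 mL → factor 1.8/0.3 = 6
Step 2: 1000 μL + 1000 μL = 2000 μL total → factor 2000/1000 = 2
Overall dilution factor = 6 × 2 = 12
Stock = 0.0833 mM × 12 = 1.00 mM

1.00 mM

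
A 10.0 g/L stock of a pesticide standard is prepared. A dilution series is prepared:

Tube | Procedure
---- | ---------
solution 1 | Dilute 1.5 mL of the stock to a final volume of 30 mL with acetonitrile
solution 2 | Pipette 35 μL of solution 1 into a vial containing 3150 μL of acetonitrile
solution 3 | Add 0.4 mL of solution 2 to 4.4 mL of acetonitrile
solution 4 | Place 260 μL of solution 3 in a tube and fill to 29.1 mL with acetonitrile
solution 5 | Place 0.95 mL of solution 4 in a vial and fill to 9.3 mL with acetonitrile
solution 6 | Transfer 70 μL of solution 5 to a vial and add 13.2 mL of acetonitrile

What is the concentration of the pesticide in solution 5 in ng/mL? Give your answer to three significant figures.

0.418 ng/mL

Step 1: 1.5 mL brought to 30 mL → factor 30/1.5 = 20
Step 2: 35 μL + 3150 μL = 3185 μL total → factor 3185/35 = 91
Step 3: 0.4 mL + 4.4 mL = 4.8 mL total → factor 4.8/0.4 = 12
Step 4: 260 μL brought to 29.1 mL → factor 29100/260 = 111.92
Step 5: 0.95 mL brought to 9.3 mL → factor 9.3/0.95 = 9.7895
Dilution factor through solution 5 = 20 × 91 × 12 × 111.92 × 9.7895 = 2.3929 × 10^7
[solution 5] = 10.0 g/L / 2.3929 × 10^7 = 4.179 × 10^-7 g/L = 0.418 ng/mL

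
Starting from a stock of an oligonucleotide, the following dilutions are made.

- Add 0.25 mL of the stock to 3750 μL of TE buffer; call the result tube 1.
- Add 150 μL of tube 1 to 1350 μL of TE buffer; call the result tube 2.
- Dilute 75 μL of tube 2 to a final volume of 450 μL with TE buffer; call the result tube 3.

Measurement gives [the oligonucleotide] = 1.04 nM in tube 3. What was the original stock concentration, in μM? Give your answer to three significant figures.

0.998 μM

Step 1: 0.25 mL + 3750 μL = 4 mL total → factor 4/0.25 = 16
Step 2: 150 μL + 1350 μL = 1500 μL total → factor 1500/150 = 10
Step 3: 75 μL brought to 450 μL → factor 450/75 = 6
Overall dilution factor = 16 × 10 × 6 = 960
Stock = 1.04 nM × 960 = 998.4 nM = 0.998 μM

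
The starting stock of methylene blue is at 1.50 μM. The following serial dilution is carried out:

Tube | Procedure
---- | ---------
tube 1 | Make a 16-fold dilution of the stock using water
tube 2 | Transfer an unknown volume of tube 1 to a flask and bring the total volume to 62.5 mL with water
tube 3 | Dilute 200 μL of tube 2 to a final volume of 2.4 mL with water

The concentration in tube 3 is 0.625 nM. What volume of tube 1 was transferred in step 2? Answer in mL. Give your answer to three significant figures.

Step 1: 16-fold → factor 16
Step 2: v brought to 62.5 mL → factor = 62.5 mL/v
Step 3: 200 μL brought to 2.4 mL → factor 2400/200 = 12
Product of known-step factors = 192
Overall factor = 1.50 μM / (0.625 nM) = 2400
Step-2 factor = 2400 / 192 = 12.5
v = 62.5 mL / 12.5 = 5.00 mL

5.00 mL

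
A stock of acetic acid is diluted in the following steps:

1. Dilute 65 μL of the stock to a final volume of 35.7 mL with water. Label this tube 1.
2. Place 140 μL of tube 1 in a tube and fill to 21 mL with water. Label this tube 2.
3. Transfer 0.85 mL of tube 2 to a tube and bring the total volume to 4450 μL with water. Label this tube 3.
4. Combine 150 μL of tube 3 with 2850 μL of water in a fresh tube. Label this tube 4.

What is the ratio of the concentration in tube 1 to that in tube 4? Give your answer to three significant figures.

1.57 × 10^4

Step 1: 65 μL brought to 35.7 mL → factor 35700/65 = 549.23
Step 2: 140 μL brought to 21 mL → factor 21000/140 = 150
Step 3: 0.85 mL brought to 4450 μL → factor 4.45/0.85 = 5.2353
Step 4: 150 μL + 2850 μL = 3000 μL total → factor 3000/150 = 20
Dilution factor to tube 1 = 549.23; to tube 4 = 8.6262 × 10^6
[tube 1]/[tube 4] = (factor to tube 4)/(factor to tube 1) = 8.6262 × 10^6/549.23 = 1.57 × 10^4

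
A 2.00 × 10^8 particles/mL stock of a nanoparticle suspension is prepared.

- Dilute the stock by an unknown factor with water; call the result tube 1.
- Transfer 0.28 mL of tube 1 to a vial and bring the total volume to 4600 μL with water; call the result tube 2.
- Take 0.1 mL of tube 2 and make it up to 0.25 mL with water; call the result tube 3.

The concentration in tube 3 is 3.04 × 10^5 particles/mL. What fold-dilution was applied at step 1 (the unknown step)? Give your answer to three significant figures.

16.0-fold

Step 1: unknown factor x
Step 2: 0.28 mL brought to 4600 μL → factor 4.6/0.28 = 16.429
Step 3: 0.1 mL brought to 0.25 mL → factor 0.25/0.1 = 2.5
Product of known-step factors = 41.071
Overall factor = 2.00 × 10^8 particles/mL / (3.04 × 10^5 particles/mL) = 657.89
x = 657.89 / 41.071 = 16.0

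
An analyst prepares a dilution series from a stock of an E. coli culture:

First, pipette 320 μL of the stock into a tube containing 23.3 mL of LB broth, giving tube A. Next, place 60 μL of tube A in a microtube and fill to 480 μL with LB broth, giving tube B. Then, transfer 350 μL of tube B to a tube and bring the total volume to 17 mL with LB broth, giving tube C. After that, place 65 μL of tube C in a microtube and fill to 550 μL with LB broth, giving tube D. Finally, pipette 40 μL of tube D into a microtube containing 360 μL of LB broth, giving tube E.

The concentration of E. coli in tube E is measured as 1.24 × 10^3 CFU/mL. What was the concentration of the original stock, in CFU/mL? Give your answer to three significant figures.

Step 1: 320 μL + 23.3 mL = 23620 μL total → factor 23620/320 = 73.812
Step 2: 60 μL brought to 480 μL → factor 480/60 = 8
Step 3: 350 μL brought to 17 mL → factor 17000/350 = 48.571
Step 4: 65 μL brought to 550 μL → factor 550/65 = 8.4615
Step 5: 40 μL + 360 μL = 400 μL total → factor 400/40 = 10
Overall dilution factor = 73.812 × 8 × 48.571 × 8.4615 × 10 = 2.4269 × 10^6
Stock = 1.24 × 10^3 CFU/mL × 2.4269 × 10^6 = 3.01 × 10^9 CFU/mL

3.01 × 10^9 CFU/mL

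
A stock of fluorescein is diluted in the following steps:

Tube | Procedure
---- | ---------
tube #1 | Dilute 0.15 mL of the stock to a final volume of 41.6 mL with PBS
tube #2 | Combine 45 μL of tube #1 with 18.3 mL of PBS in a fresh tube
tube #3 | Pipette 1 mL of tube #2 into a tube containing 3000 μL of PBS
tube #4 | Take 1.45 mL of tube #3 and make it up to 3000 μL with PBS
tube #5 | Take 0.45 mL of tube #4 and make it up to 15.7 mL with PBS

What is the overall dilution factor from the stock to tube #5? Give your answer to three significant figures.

Step 1: 0.15 mL brought to 41.6 mL → factor 41.6/0.15 = 277.33
Step 2: 45 μL + 18.3 mL = 18345 μL total → factor 18345/45 = 407.67
Step 3: 1 mL + 3000 μL = 4 mL total → factor 4/1 = 4
Step 4: 1.45 mL brought to 3000 μL → factor 3/1.45 = 2.069
Step 5: 0.45 mL brought to 15.7 mL → factor 15.7/0.45 = 34.889
Overall dilution factor = 277.33 × 407.67 × 4 × 2.069 × 34.889 = 3.2644 × 10^7

3.26 × 10^7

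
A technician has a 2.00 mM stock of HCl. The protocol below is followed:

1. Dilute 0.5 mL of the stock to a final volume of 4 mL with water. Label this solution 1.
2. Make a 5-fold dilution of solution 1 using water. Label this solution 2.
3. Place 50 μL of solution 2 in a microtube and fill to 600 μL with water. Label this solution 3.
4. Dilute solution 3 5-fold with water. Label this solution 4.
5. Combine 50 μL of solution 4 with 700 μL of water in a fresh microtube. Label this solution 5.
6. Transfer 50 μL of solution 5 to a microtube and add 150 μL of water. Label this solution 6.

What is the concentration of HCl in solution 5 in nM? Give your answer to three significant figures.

Step 1: 0.5 mL brought to 4 mL → factor 4/0.5 = 8
Step 2: 5-fold → factor 5
Step 3: 50 μL brought to 600 μL → factor 600/50 = 12
Step 4: 5-fold → factor 5
Step 5: 50 μL + 700 μL = 750 μL total → factor 750/50 = 15
Dilution factor through solution 5 = 8 × 5 × 12 × 5 × 15 = 36000
[solution 5] = 2.00 mM / 36000 = 5.556 × 10^-5 mM = 55.6 nM

55.6 nM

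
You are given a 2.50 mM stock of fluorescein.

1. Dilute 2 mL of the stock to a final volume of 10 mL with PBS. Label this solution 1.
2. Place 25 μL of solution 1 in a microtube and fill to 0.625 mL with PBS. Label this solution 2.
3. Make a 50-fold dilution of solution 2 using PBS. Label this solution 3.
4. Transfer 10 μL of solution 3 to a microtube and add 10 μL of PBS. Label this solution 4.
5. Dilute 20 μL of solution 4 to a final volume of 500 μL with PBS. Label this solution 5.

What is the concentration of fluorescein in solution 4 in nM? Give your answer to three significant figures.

200 nM

Step 1: 2 mL brought to 10 mL → factor 10/2 = 5
Step 2: 25 μL brought to 0.625 mL → factor 625/25 = 25
Step 3: 50-fold → factor 50
Step 4: 10 μL + 10 μL = 20 μL total → factor 20/10 = 2
Dilution factor through solution 4 = 5 × 25 × 50 × 2 = 12500
[solution 4] = 2.50 mM / 12500 = 0.0002000 mM = 200 nM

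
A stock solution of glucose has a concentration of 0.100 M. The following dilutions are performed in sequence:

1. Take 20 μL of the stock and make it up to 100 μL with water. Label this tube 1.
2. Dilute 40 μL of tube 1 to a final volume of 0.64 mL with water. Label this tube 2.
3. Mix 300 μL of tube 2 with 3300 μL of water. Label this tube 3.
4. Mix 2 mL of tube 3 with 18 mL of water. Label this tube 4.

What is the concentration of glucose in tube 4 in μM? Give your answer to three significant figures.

Step 1: 20 μL brought to 100 μL → factor 100/20 = 5
Step 2: 40 μL brought to 0.64 mL → factor 640/40 = 16
Step 3: 300 μL + 3300 μL = 3600 μL total → factor 3600/300 = 12
Step 4: 2 mL + 18 mL = 20 mL total → factor 20/2 = 10
Overall dilution factor = 5 × 16 × 12 × 10 = 9600
Final = 0.100 M / 9600 = 1.042 × 10^-5 M = 10.4 μM

10.4 μM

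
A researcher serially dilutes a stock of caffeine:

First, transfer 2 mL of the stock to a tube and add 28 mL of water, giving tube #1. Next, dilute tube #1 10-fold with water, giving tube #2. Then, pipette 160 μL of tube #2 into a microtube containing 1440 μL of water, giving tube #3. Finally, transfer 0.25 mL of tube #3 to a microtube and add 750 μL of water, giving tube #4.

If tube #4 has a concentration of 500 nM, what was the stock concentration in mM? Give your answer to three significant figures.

3.00 mM

Step 1: 2 mL + 28 mL = 30 mL total → factor 30/2 = 15
Step 2: 10-fold → factor 10
Step 3: 160 μL + 1440 μL = 1600 μL total → factor 1600/160 = 10
Step 4: 0.25 mL + 750 μL = 1 mL total → factor 1/0.25 = 4
Overall dilution factor = 15 × 10 × 10 × 4 = 6000
Stock = 500 nM × 6000 = 3.000 × 10^6 nM = 3.00 mM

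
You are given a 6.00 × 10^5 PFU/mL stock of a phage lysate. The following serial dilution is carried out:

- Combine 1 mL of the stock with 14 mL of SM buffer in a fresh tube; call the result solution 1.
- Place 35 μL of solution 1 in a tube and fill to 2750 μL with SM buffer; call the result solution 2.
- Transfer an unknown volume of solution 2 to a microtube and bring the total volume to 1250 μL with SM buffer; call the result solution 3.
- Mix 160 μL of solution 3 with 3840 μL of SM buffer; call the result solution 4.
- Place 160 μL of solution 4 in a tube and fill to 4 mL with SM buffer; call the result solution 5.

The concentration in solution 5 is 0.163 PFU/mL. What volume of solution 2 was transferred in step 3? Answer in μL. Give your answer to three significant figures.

Step 1: 1 mL + 14 mL = 15 mL total → factor 15/1 = 15
Step 2: 35 μL brought to 2750 μL → factor 2750/35 = 78.571
Step 3: v brought to 1250 μL → factor = 1250 μL/v
Step 4: 160 μL + 3840 μL = 4000 μL total → factor 4000/160 = 25
Step 5: 160 μL brought to 4 mL → factor 4000/160 = 25
Product of known-step factors = 7.3661 × 10^5
Overall factor = 6.00 × 10^5 PFU/mL / (0.163 PFU/mL) = 3.681 × 10^6
Step-3 factor = 3.681 × 10^6 / 7.3661 × 10^5 = 4.9972
v = 1250 μL / 4.9972 = 250 μL

250 μL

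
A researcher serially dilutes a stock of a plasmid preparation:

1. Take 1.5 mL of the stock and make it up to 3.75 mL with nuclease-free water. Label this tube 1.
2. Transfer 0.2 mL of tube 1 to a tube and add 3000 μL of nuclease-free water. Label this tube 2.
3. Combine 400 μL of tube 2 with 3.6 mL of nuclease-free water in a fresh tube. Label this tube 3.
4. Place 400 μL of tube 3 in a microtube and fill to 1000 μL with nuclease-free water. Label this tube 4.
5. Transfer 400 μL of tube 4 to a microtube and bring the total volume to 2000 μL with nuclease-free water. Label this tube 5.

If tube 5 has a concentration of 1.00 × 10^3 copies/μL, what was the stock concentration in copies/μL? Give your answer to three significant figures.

5.00 × 10^6 copies/μL

Step 1: 1.5 mL brought to 3.75 mL → factor 3.75/1.5 = 2.5
Step 2: 0.2 mL + 3000 μL = 3.2 mL total → factor 3.2/0.2 = 16
Step 3: 400 μL + 3.6 mL = 4000 μL total → factor 4000/400 = 10
Step 4: 400 μL brought to 1000 μL → factor 1000/400 = 2.5
Step 5: 400 μL brought to 2000 μL → factor 2000/400 = 5
Overall dilution factor = 2.5 × 16 × 10 × 2.5 × 5 = 5000
Stock = 1.00 × 10^3 copies/μL × 5000 = 5.00 × 10^6 copies/μL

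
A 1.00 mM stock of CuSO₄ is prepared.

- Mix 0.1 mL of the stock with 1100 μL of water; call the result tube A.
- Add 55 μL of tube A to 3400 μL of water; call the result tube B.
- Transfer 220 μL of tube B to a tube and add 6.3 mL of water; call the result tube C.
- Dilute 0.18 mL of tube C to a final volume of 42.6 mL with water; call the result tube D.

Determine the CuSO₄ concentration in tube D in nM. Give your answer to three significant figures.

Step 1: 0.1 mL + 1100 μL = 1.2 mL total → factor 1.2/0.1 = 12
Step 2: 55 μL + 3400 μL = 3455 μL total → factor 3455/55 = 62.818
Step 3: 220 μL + 6.3 mL = 6520 μL total → factor 6520/220 = 29.636
Step 4: 0.18 mL brought to 42.6 mL → factor 42.6/0.18 = 236.67
Overall dilution factor = 12 × 62.818 × 29.636 × 236.67 = 5.2872 × 10^6
Final = 1.00 mM / 5.2872 × 10^6 = 1.891 × 10^-7 mM = 0.189 nM

0.189 nM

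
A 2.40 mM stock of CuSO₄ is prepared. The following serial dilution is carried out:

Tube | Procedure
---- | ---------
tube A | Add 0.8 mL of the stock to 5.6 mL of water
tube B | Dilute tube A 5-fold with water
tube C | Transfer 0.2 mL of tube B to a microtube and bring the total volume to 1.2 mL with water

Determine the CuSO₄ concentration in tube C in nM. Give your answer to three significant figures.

1.00 × 10^4 nM

Step 1: 0.8 mL + 5.6 mL = 6.4 mL total → factor 6.4/0.8 = 8
Step 2: 5-fold → factor 5
Step 3: 0.2 mL brought to 1.2 mL → factor 1.2/0.2 = 6
Overall dilution factor = 8 × 5 × 6 = 240
Final = 2.40 mM / 240 = 0.01000 mM = 1.00 × 10^4 nM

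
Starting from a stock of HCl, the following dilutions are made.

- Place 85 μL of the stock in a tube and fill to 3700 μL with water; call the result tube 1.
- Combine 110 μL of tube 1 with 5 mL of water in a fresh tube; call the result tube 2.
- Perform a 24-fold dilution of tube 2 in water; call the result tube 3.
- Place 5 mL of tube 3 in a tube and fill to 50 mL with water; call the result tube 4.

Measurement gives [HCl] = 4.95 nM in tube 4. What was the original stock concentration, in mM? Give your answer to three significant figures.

2.40 mM

Step 1: 85 μL brought to 3700 μL → factor 3700/85 = 43.529
Step 2: 110 μL + 5 mL = 5110 μL total → factor 5110/110 = 46.455
Step 3: 24-fold → factor 24
Step 4: 5 mL brought to 50 mL → factor 50/5 = 10
Overall dilution factor = 43.529 × 46.455 × 24 × 10 = 4.8531 × 10^5
Stock = 4.95 nM × 4.8531 × 10^5 = 2.402 × 10^6 nM = 2.40 mM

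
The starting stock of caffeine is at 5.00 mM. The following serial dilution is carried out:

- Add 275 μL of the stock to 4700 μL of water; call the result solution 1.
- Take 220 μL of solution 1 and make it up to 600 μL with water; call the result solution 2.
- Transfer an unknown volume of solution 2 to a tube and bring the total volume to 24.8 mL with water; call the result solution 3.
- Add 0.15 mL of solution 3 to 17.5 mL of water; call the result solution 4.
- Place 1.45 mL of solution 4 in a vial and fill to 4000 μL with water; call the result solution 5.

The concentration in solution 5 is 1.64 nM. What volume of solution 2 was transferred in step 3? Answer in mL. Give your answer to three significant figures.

Step 1: 275 μL + 4700 μL = 4975 μL total → factor 4975/275 = 18.091
Step 2: 220 μL brought to 600 μL → factor 600/220 = 2.7273
Step 3: v brought to 24.8 mL → factor = 24.8 mL/v
Step 4: 0.15 mL + 17.5 mL = 17.65 mL total → factor 17.65/0.15 = 117.67
Step 5: 1.45 mL brought to 4000 μL → factor 4/1.45 = 2.7586
Product of known-step factors = 16015
Overall factor = 5.00 mM / (1.64 nM) = 3.0488 × 10^6
Step-3 factor = 3.0488 × 10^6 / 16015 = 190.37
v = 24.8 mL / 190.37 = 0.130 mL

0.130 mL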